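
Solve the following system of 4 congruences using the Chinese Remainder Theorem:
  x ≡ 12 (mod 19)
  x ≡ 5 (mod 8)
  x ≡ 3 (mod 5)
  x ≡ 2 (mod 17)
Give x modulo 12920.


Product of moduli M = 19 · 8 · 5 · 17 = 12920.
Merge one congruence at a time:
  Start: x ≡ 12 (mod 19).
  Combine with x ≡ 5 (mod 8); new modulus lcm = 152.
    Write x = 12 + 19·t and substitute into x ≡ 5 (mod 8): 19·t ≡ 5 − 12 = -7 (mod 8).
    Reduce coefficients mod 8: 3·t ≡ 1 (mod 8).
    The inverse of 3 mod 8 is 3 (since 3·3 = 9 = 1·8 + 1), so t ≡ 3·1 = 3 ≡ 3 (mod 8).
    Then x = 12 + 19·3 = 69, valid modulo lcm(19, 8) = 152: x ≡ 69 (mod 152).
  Combine with x ≡ 3 (mod 5); new modulus lcm = 760.
    Write x = 69 + 152·t and substitute into x ≡ 3 (mod 5): 152·t ≡ 3 − 69 = -66 (mod 5).
    Reduce coefficients mod 5: 2·t ≡ 4 (mod 5).
    The inverse of 2 mod 5 is 3 (since 2·3 = 6 = 1·5 + 1), so t ≡ 3·4 = 12 ≡ 2 (mod 5).
    Then x = 69 + 152·2 = 373, valid modulo lcm(152, 5) = 760: x ≡ 373 (mod 760).
  Combine with x ≡ 2 (mod 17); new modulus lcm = 12920.
    Write x = 373 + 760·t and substitute into x ≡ 2 (mod 17): 760·t ≡ 2 − 373 = -371 (mod 17).
    Reduce coefficients mod 17: 12·t ≡ 3 (mod 17).
    The inverse of 12 mod 17 is 10 (since 12·10 = 120 = 7·17 + 1), so t ≡ 10·3 = 30 ≡ 13 (mod 17).
    Then x = 373 + 760·13 = 10253, valid modulo lcm(760, 17) = 12920: x ≡ 10253 (mod 12920).
Verify against each original: 10253 mod 19 = 12, 10253 mod 8 = 5, 10253 mod 5 = 3, 10253 mod 17 = 2.

x ≡ 10253 (mod 12920).


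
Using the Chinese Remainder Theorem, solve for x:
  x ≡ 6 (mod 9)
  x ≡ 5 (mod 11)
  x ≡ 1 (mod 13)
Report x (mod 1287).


Moduli 9, 11, 13 are pairwise coprime; by CRT there is a unique solution modulo M = 9 · 11 · 13 = 1287.
Solve pairwise, accumulating the modulus:
  Start with x ≡ 6 (mod 9).
  Combine with x ≡ 5 (mod 11): since gcd(9, 11) = 1, we get a unique residue mod 99.
    Write x = 6 + 9·t and substitute into x ≡ 5 (mod 11): 9·t ≡ 5 − 6 = -1 (mod 11).
    Reduce coefficients mod 11: 9·t ≡ 10 (mod 11).
    The inverse of 9 mod 11 is 5 (since 9·5 = 45 = 4·11 + 1), so t ≡ 5·10 = 50 ≡ 6 (mod 11).
    Then x = 6 + 9·6 = 60, valid modulo lcm(9, 11) = 99: x ≡ 60 (mod 99).
  Combine with x ≡ 1 (mod 13): since gcd(99, 13) = 1, we get a unique residue mod 1287.
    Write x = 60 + 99·t and substitute into x ≡ 1 (mod 13): 99·t ≡ 1 − 60 = -59 (mod 13).
    Reduce coefficients mod 13: 8·t ≡ 6 (mod 13).
    The inverse of 8 mod 13 is 5 (since 8·5 = 40 = 3·13 + 1), so t ≡ 5·6 = 30 ≡ 4 (mod 13).
    Then x = 60 + 99·4 = 456, valid modulo lcm(99, 13) = 1287: x ≡ 456 (mod 1287).
Verify: 456 mod 9 = 6 ✓, 456 mod 11 = 5 ✓, 456 mod 13 = 1 ✓.

x ≡ 456 (mod 1287).


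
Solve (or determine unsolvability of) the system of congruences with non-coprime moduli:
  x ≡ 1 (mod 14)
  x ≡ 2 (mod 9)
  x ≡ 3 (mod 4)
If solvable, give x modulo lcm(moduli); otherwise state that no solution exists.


Moduli 14, 9, 4 are not pairwise coprime, so CRT works modulo lcm(m_i) when all pairwise compatibility conditions hold.
Pairwise compatibility: gcd(m_i, m_j) must divide a_i - a_j for every pair.
Merge one congruence at a time:
  Start: x ≡ 1 (mod 14).
  Combine with x ≡ 2 (mod 9): gcd(14, 9) = 1; 2 - 1 = 1, which IS divisible by 1, so compatible.
    Write x = 1 + 14·t and substitute into x ≡ 2 (mod 9): 14·t ≡ 2 − 1 = 1 (mod 9).
    Reduce coefficients mod 9: 5·t ≡ 1 (mod 9).
    The inverse of 5 mod 9 is 2 (since 5·2 = 10 = 1·9 + 1), so t ≡ 2·1 = 2 ≡ 2 (mod 9).
    Then x = 1 + 14·2 = 29, valid modulo lcm(14, 9) = 126: x ≡ 29 (mod 126).
  Combine with x ≡ 3 (mod 4): gcd(126, 4) = 2; 3 - 29 = -26, which IS divisible by 2, so compatible.
    Write x = 29 + 126·t and substitute into x ≡ 3 (mod 4): 126·t ≡ 3 − 29 = -26 (mod 4).
    Divide the congruence (and modulus) by g = 2: 63·t ≡ -13 (mod 2).
    Reduce coefficients mod 2: 1·t ≡ 1 (mod 2).
    So t ≡ 1 (mod 2).
    Then x = 29 + 126·1 = 155, valid modulo lcm(126, 4) = 252: x ≡ 155 (mod 252).
Verify: 155 mod 14 = 1, 155 mod 9 = 2, 155 mod 4 = 3.

x ≡ 155 (mod 252).


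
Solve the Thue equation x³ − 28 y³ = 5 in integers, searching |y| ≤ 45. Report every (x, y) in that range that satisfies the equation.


The equation is x³ - 28y³ = 5. For fixed y, x³ = 28·y³ + 5, so a solution requires the RHS to be a perfect cube.
Strategy: iterate y from -45 to 45, compute RHS = 28·y³ + 5, and check whether it is a (positive or negative) perfect cube.
Check small values of y:
  y = 0: RHS = 5 is not a perfect cube.
  y = 1: RHS = 33 is not a perfect cube.
  y = -1: RHS = -23 is not a perfect cube.
  y = 2: RHS = 229 is not a perfect cube.
  y = -2: RHS = -219 is not a perfect cube.
  y = 3: RHS = 761 is not a perfect cube.
  y = -3: RHS = -751 is not a perfect cube.
Continuing the search up to |y| = 45 finds no solutions either.
No (x, y) in the scanned range satisfies the equation.

No integer solutions with |y| ≤ 45.


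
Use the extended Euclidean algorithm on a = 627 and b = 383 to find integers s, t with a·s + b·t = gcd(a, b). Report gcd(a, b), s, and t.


Euclidean algorithm on (627, 383) — divide until remainder is 0:
  627 = 1 · 383 + 244
  383 = 1 · 244 + 139
  244 = 1 · 139 + 105
  139 = 1 · 105 + 34
  105 = 3 · 34 + 3
  34 = 11 · 3 + 1
  3 = 3 · 1 + 0
gcd(627, 383) = 1.
Track Bezout coefficients alongside the remainders: start with r₀ = 627 = a·1 + b·0 (s = 1, t = 0) and r₁ = 383 = a·0 + b·1 (s = 0, t = 1); each new remainder r_{k+1} = r_{k-1} − q_k·r_k inherits s_{k+1} = s_{k-1} − q_k·s_k, t_{k+1} = t_{k-1} − q_k·t_k, so r_k = a·s_k + b·t_k at every step:
  q = 1: r = 244, s = 1 − 1·0 = 1, t = 0 − 1·1 = -1  (check: 627·1 + 383·(-1) = 244)
  q = 1: r = 139, s = 0 − 1·1 = -1, t = 1 − 1·(-1) = 2  (check: 627·(-1) + 383·2 = 139)
  q = 1: r = 105, s = 1 − 1·(-1) = 2, t = -1 − 1·2 = -3  (check: 627·2 + 383·(-3) = 105)
  q = 1: r = 34, s = -1 − 1·2 = -3, t = 2 − 1·(-3) = 5  (check: 627·(-3) + 383·5 = 34)
  q = 3: r = 3, s = 2 − 3·(-3) = 11, t = -3 − 3·5 = -18  (check: 627·11 + 383·(-18) = 3)
  q = 11: r = 1, s = -3 − 11·11 = -124, t = 5 − 11·(-18) = 203  (check: 627·(-124) + 383·203 = 1)
The row with r = 1 (the gcd) gives the Bezout coefficients s = -124, t = 203.
Result: 627 · (-124) + 383 · (203) = 1.

gcd(627, 383) = 1; s = -124, t = 203 (check: 627·(-124) + 383·203 = 1).


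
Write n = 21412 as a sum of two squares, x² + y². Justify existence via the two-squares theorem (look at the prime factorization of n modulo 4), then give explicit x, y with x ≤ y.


Step 1: Factor n = 21412 = 2^2 · 53 · 101.
Step 2: Check the mod-4 condition on each prime factor: 2 = 2 (special); 53 ≡ 1 (mod 4), exponent 1; 101 ≡ 1 (mod 4), exponent 1.
All primes ≡ 3 (mod 4) appear to even exponent (or don't appear), so by the two-squares theorem n IS expressible as a sum of two squares.
Step 3: Build a representation. Group n = k² · m with k = 2 and m = 53 · 101 = 5353 (a product of primes ≡ 1 (mod 4)); a representation of m scales to one of n via (k·x)² + (k·y)² = k²(x² + y²). Each prime p ≡ 1 (mod 4) is itself a sum of two squares; find a² by testing p − a² for a perfect square:
  53: 53 − 1² = 52, 53 − 2² = 49 = 7² ⇒ 53 = 2² + 7².
  101: 101 − 1² = 100 = 10² ⇒ 101 = 1² + 10².
  Combine using the Brahmagupta–Fibonacci identity (a² + b²)(c² + d²) = (ac − bd)² + (ad + bc)² = (ac + bd)² + (ad − bc)²:
  53 · 101 = 5353: from (2² + 7²)(1² + 10²), take (2·1 − 7·10, 2·10 + 7·1) = (2 − 70, 20 + 7) = (-68, 27); dropping signs (only squares matter) gives (68, 27); check 68² + 27² = 4624 + 729 = 5353 ✓.
  Scale by k = 2: (2·68, 2·27) = (136, 54).
Step 4: Order so x ≤ y and verify: 54² + 136² = 2916 + 18496 = 21412 = n. ✓

n = 21412 = 54² + 136² (one valid representation with x ≤ y).


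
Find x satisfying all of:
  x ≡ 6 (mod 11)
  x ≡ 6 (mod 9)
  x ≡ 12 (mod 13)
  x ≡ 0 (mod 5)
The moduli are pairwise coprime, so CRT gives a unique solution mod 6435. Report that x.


Product of moduli M = 11 · 9 · 13 · 5 = 6435.
Merge one congruence at a time:
  Start: x ≡ 6 (mod 11).
  Combine with x ≡ 6 (mod 9); new modulus lcm = 99.
    Write x = 6 + 11·t and substitute into x ≡ 6 (mod 9): 11·t ≡ 6 − 6 = 0 (mod 9).
    Reduce coefficients mod 9: 2·t ≡ 0 (mod 9).
    The inverse of 2 mod 9 is 5 (since 2·5 = 10 = 1·9 + 1), so t ≡ 5·0 = 0 ≡ 0 (mod 9).
    Then x = 6 + 11·0 = 6, valid modulo lcm(11, 9) = 99: x ≡ 6 (mod 99).
  Combine with x ≡ 12 (mod 13); new modulus lcm = 1287.
    Write x = 6 + 99·t and substitute into x ≡ 12 (mod 13): 99·t ≡ 12 − 6 = 6 (mod 13).
    Reduce coefficients mod 13: 8·t ≡ 6 (mod 13).
    The inverse of 8 mod 13 is 5 (since 8·5 = 40 = 3·13 + 1), so t ≡ 5·6 = 30 ≡ 4 (mod 13).
    Then x = 6 + 99·4 = 402, valid modulo lcm(99, 13) = 1287: x ≡ 402 (mod 1287).
  Combine with x ≡ 0 (mod 5); new modulus lcm = 6435.
    Write x = 402 + 1287·t and substitute into x ≡ 0 (mod 5): 1287·t ≡ 0 − 402 = -402 (mod 5).
    Reduce coefficients mod 5: 2·t ≡ 3 (mod 5).
    The inverse of 2 mod 5 is 3 (since 2·3 = 6 = 1·5 + 1), so t ≡ 3·3 = 9 ≡ 4 (mod 5).
    Then x = 402 + 1287·4 = 5550, valid modulo lcm(1287, 5) = 6435: x ≡ 5550 (mod 6435).
Verify against each original: 5550 mod 11 = 6, 5550 mod 9 = 6, 5550 mod 13 = 12, 5550 mod 5 = 0.

x ≡ 5550 (mod 6435).


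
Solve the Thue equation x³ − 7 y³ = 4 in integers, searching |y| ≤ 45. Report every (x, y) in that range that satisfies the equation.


The equation is x³ - 7y³ = 4. For fixed y, x³ = 7·y³ + 4, so a solution requires the RHS to be a perfect cube.
Strategy: iterate y from -45 to 45, compute RHS = 7·y³ + 4, and check whether it is a (positive or negative) perfect cube.
Check small values of y:
  y = 0: RHS = 4 is not a perfect cube.
  y = 1: RHS = 11 is not a perfect cube.
  y = -1: RHS = -3 is not a perfect cube.
  y = 2: RHS = 60 is not a perfect cube.
  y = -2: RHS = -52 is not a perfect cube.
  y = 3: RHS = 193 is not a perfect cube.
  y = -3: RHS = -185 is not a perfect cube.
Continuing the search up to |y| = 45 finds no solutions either.
No (x, y) in the scanned range satisfies the equation.

No integer solutions with |y| ≤ 45.


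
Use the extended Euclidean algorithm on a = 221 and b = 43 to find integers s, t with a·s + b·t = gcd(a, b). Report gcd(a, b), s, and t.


Euclidean algorithm on (221, 43) — divide until remainder is 0:
  221 = 5 · 43 + 6
  43 = 7 · 6 + 1
  6 = 6 · 1 + 0
gcd(221, 43) = 1.
Track Bezout coefficients alongside the remainders: start with r₀ = 221 = a·1 + b·0 (s = 1, t = 0) and r₁ = 43 = a·0 + b·1 (s = 0, t = 1); each new remainder r_{k+1} = r_{k-1} − q_k·r_k inherits s_{k+1} = s_{k-1} − q_k·s_k, t_{k+1} = t_{k-1} − q_k·t_k, so r_k = a·s_k + b·t_k at every step:
  q = 5: r = 6, s = 1 − 5·0 = 1, t = 0 − 5·1 = -5  (check: 221·1 + 43·(-5) = 6)
  q = 7: r = 1, s = 0 − 7·1 = -7, t = 1 − 7·(-5) = 36  (check: 221·(-7) + 43·36 = 1)
The row with r = 1 (the gcd) gives the Bezout coefficients s = -7, t = 36.
Result: 221 · (-7) + 43 · (36) = 1.

gcd(221, 43) = 1; s = -7, t = 36 (check: 221·(-7) + 43·36 = 1).


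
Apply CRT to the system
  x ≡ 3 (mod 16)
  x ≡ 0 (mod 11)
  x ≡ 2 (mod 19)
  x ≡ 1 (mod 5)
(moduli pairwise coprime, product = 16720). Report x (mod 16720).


Product of moduli M = 16 · 11 · 19 · 5 = 16720.
Merge one congruence at a time:
  Start: x ≡ 3 (mod 16).
  Combine with x ≡ 0 (mod 11); new modulus lcm = 176.
    Write x = 3 + 16·t and substitute into x ≡ 0 (mod 11): 16·t ≡ 0 − 3 = -3 (mod 11).
    Reduce coefficients mod 11: 5·t ≡ 8 (mod 11).
    The inverse of 5 mod 11 is 9 (since 5·9 = 45 = 4·11 + 1), so t ≡ 9·8 = 72 ≡ 6 (mod 11).
    Then x = 3 + 16·6 = 99, valid modulo lcm(16, 11) = 176: x ≡ 99 (mod 176).
  Combine with x ≡ 2 (mod 19); new modulus lcm = 3344.
    Write x = 99 + 176·t and substitute into x ≡ 2 (mod 19): 176·t ≡ 2 − 99 = -97 (mod 19).
    Reduce coefficients mod 19: 5·t ≡ 17 (mod 19).
    The inverse of 5 mod 19 is 4 (since 5·4 = 20 = 1·19 + 1), so t ≡ 4·17 = 68 ≡ 11 (mod 19).
    Then x = 99 + 176·11 = 2035, valid modulo lcm(176, 19) = 3344: x ≡ 2035 (mod 3344).
  Combine with x ≡ 1 (mod 5); new modulus lcm = 16720.
    Write x = 2035 + 3344·t and substitute into x ≡ 1 (mod 5): 3344·t ≡ 1 − 2035 = -2034 (mod 5).
    Reduce coefficients mod 5: 4·t ≡ 1 (mod 5).
    The inverse of 4 mod 5 is 4 (since 4·4 = 16 = 3·5 + 1), so t ≡ 4·1 = 4 ≡ 4 (mod 5).
    Then x = 2035 + 3344·4 = 15411, valid modulo lcm(3344, 5) = 16720: x ≡ 15411 (mod 16720).
Verify against each original: 15411 mod 16 = 3, 15411 mod 11 = 0, 15411 mod 19 = 2, 15411 mod 5 = 1.

x ≡ 15411 (mod 16720).


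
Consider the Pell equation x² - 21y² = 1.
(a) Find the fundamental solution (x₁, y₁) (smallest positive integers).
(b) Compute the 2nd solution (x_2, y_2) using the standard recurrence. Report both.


Step 1: Find the fundamental solution (x₁, y₁) of x² - 21y² = 1.
  Expand √21 as a continued fraction. a₀ = ⌊√21⌋ = 4; iterate m_{k+1} = d_k·a_k − m_k, d_{k+1} = (21 − m_{k+1}²)/d_k, a_{k+1} = ⌊(a₀ + m_{k+1})/d_{k+1}⌋ (starting m₀ = 0, d₀ = 1), with convergents p_k = a_k·p_{k-1} + p_{k-2}, q_k = a_k·q_{k-1} + q_{k-2} (p₋₁ = 1, q₋₁ = 0):
  k = 0: a₀ = 4; p₀/q₀ = 4/1; p₀² − 21·q₀² = 16 − 21 = -5.
  k = 1: m = 4, d = 5, a = ⌊(4 + 4)/5⌋ = 1; p/q = (1·4 + 1)/(1·1 + 0) = 5/1; p² − 21·q² = 25 − 21 = 4.
  k = 2: m = 1, d = 4, a = ⌊(4 + 1)/4⌋ = 1; p/q = (1·5 + 4)/(1·1 + 1) = 9/2; p² − 21·q² = 81 − 84 = -3.
  k = 3: m = 3, d = 3, a = ⌊(4 + 3)/3⌋ = 2; p/q = (2·9 + 5)/(2·2 + 1) = 23/5; p² − 21·q² = 529 − 525 = 4.
  k = 4: m = 3, d = 4, a = ⌊(4 + 3)/4⌋ = 1; p/q = (1·23 + 9)/(1·5 + 2) = 32/7; p² − 21·q² = 1024 − 1029 = -5.
  k = 5: m = 1, d = 5, a = ⌊(4 + 1)/5⌋ = 1; p/q = (1·32 + 23)/(1·7 + 5) = 55/12; p² − 21·q² = 3025 − 3024 = 1.
  The first convergent with p² − 21·q² = 1 gives the fundamental solution (x₁, y₁) = (55, 12).
Step 2: Apply the recurrence (x_{n+1}, y_{n+1}) = (x₁x_n + 21y₁y_n, x₁y_n + y₁x_n) repeatedly.
  From (x_1, y_1) = (55, 12): x_2 = 55·55 + 21·12·12 = 6049; y_2 = 55·12 + 12·55 = 1320.
Step 3: Verify x_2² - 21·y_2² = 36590401 - 36590400 = 1 (should be 1). ✓

(x_1, y_1) = (55, 12); (x_2, y_2) = (6049, 1320).


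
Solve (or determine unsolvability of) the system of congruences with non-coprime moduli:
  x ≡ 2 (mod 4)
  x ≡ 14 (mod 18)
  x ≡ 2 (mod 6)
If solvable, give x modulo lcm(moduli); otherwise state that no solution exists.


Moduli 4, 18, 6 are not pairwise coprime, so CRT works modulo lcm(m_i) when all pairwise compatibility conditions hold.
Pairwise compatibility: gcd(m_i, m_j) must divide a_i - a_j for every pair.
Merge one congruence at a time:
  Start: x ≡ 2 (mod 4).
  Combine with x ≡ 14 (mod 18): gcd(4, 18) = 2; 14 - 2 = 12, which IS divisible by 2, so compatible.
    Write x = 2 + 4·t and substitute into x ≡ 14 (mod 18): 4·t ≡ 14 − 2 = 12 (mod 18).
    Divide the congruence (and modulus) by g = 2: 2·t ≡ 6 (mod 9).
    The inverse of 2 mod 9 is 5 (since 2·5 = 10 = 1·9 + 1), so t ≡ 5·6 = 30 ≡ 3 (mod 9).
    Then x = 2 + 4·3 = 14, valid modulo lcm(4, 18) = 36: x ≡ 14 (mod 36).
  Combine with x ≡ 2 (mod 6): gcd(36, 6) = 6; 2 - 14 = -12, which IS divisible by 6, so compatible.
    Write x = 14 + 36·t and substitute into x ≡ 2 (mod 6): 36·t ≡ 2 − 14 = -12 (mod 6).
    Divide the congruence (and modulus) by g = 6: 6·t ≡ -2 (mod 1).
    Modulo 1 every t works; take t = 0.
    Then x = 14 + 36·0 = 14, valid modulo lcm(36, 6) = 36: x ≡ 14 (mod 36).
Verify: 14 mod 4 = 2, 14 mod 18 = 14, 14 mod 6 = 2.

x ≡ 14 (mod 36).


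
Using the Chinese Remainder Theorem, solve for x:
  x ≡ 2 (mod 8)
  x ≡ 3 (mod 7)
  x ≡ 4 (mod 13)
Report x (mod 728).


Moduli 8, 7, 13 are pairwise coprime; by CRT there is a unique solution modulo M = 8 · 7 · 13 = 728.
Solve pairwise, accumulating the modulus:
  Start with x ≡ 2 (mod 8).
  Combine with x ≡ 3 (mod 7): since gcd(8, 7) = 1, we get a unique residue mod 56.
    Write x = 2 + 8·t and substitute into x ≡ 3 (mod 7): 8·t ≡ 3 − 2 = 1 (mod 7).
    Reduce coefficients mod 7: 1·t ≡ 1 (mod 7).
    So t ≡ 1 (mod 7).
    Then x = 2 + 8·1 = 10, valid modulo lcm(8, 7) = 56: x ≡ 10 (mod 56).
  Combine with x ≡ 4 (mod 13): since gcd(56, 13) = 1, we get a unique residue mod 728.
    Write x = 10 + 56·t and substitute into x ≡ 4 (mod 13): 56·t ≡ 4 − 10 = -6 (mod 13).
    Reduce coefficients mod 13: 4·t ≡ 7 (mod 13).
    The inverse of 4 mod 13 is 10 (since 4·10 = 40 = 3·13 + 1), so t ≡ 10·7 = 70 ≡ 5 (mod 13).
    Then x = 10 + 56·5 = 290, valid modulo lcm(56, 13) = 728: x ≡ 290 (mod 728).
Verify: 290 mod 8 = 2 ✓, 290 mod 7 = 3 ✓, 290 mod 13 = 4 ✓.

x ≡ 290 (mod 728).


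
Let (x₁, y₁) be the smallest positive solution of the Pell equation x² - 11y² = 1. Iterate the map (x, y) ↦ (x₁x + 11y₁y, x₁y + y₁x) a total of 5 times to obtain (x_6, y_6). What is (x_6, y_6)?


Step 1: Find the fundamental solution (x₁, y₁) of x² - 11y² = 1.
  Expand √11 as a continued fraction. a₀ = ⌊√11⌋ = 3; iterate m_{k+1} = d_k·a_k − m_k, d_{k+1} = (11 − m_{k+1}²)/d_k, a_{k+1} = ⌊(a₀ + m_{k+1})/d_{k+1}⌋ (starting m₀ = 0, d₀ = 1), with convergents p_k = a_k·p_{k-1} + p_{k-2}, q_k = a_k·q_{k-1} + q_{k-2} (p₋₁ = 1, q₋₁ = 0):
  k = 0: a₀ = 3; p₀/q₀ = 3/1; p₀² − 11·q₀² = 9 − 11 = -2.
  k = 1: m = 3, d = 2, a = ⌊(3 + 3)/2⌋ = 3; p/q = (3·3 + 1)/(3·1 + 0) = 10/3; p² − 11·q² = 100 − 99 = 1.
  The first convergent with p² − 11·q² = 1 gives the fundamental solution (x₁, y₁) = (10, 3).
Step 2: Apply the recurrence (x_{n+1}, y_{n+1}) = (x₁x_n + 11y₁y_n, x₁y_n + y₁x_n) repeatedly.
  From (x_1, y_1) = (10, 3): x_2 = 10·10 + 11·3·3 = 199; y_2 = 10·3 + 3·10 = 60.
  From (x_2, y_2) = (199, 60): x_3 = 10·199 + 11·3·60 = 3970; y_3 = 10·60 + 3·199 = 1197.
  From (x_3, y_3) = (3970, 1197): x_4 = 10·3970 + 11·3·1197 = 79201; y_4 = 10·1197 + 3·3970 = 23880.
  From (x_4, y_4) = (79201, 23880): x_5 = 10·79201 + 11·3·23880 = 1580050; y_5 = 10·23880 + 3·79201 = 476403.
  From (x_5, y_5) = (1580050, 476403): x_6 = 10·1580050 + 11·3·476403 = 31521799; y_6 = 10·476403 + 3·1580050 = 9504180.
Step 3: Verify x_6² - 11·y_6² = 993623812196401 - 993623812196400 = 1 (should be 1). ✓

(x_1, y_1) = (10, 3); (x_6, y_6) = (31521799, 9504180).


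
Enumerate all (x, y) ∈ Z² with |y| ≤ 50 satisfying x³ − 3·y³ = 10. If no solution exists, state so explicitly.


The equation is x³ - 3y³ = 10. For fixed y, x³ = 3·y³ + 10, so a solution requires the RHS to be a perfect cube.
Strategy: iterate y from -50 to 50, compute RHS = 3·y³ + 10, and check whether it is a (positive or negative) perfect cube.
Check small values of y:
  y = 0: RHS = 10 is not a perfect cube.
  y = 1: RHS = 13 is not a perfect cube.
  y = -1: RHS = 7 is not a perfect cube.
  y = 2: RHS = 34 is not a perfect cube.
  y = -2: RHS = -14 is not a perfect cube.
  y = 3: RHS = 91 is not a perfect cube.
  y = -3: RHS = -71 is not a perfect cube.
Continuing, at y = 9: RHS = 2197 = (13)³ ⇒ x = 13 works.
Searching the remaining y in |y| ≤ 50 finds no further solutions.
Collected solutions: (13, 9).

Solutions (with |y| ≤ 50): (13, 9).


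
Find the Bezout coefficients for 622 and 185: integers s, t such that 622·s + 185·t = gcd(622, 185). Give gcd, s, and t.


Euclidean algorithm on (622, 185) — divide until remainder is 0:
  622 = 3 · 185 + 67
  185 = 2 · 67 + 51
  67 = 1 · 51 + 16
  51 = 3 · 16 + 3
  16 = 5 · 3 + 1
  3 = 3 · 1 + 0
gcd(622, 185) = 1.
Track Bezout coefficients alongside the remainders: start with r₀ = 622 = a·1 + b·0 (s = 1, t = 0) and r₁ = 185 = a·0 + b·1 (s = 0, t = 1); each new remainder r_{k+1} = r_{k-1} − q_k·r_k inherits s_{k+1} = s_{k-1} − q_k·s_k, t_{k+1} = t_{k-1} − q_k·t_k, so r_k = a·s_k + b·t_k at every step:
  q = 3: r = 67, s = 1 − 3·0 = 1, t = 0 − 3·1 = -3  (check: 622·1 + 185·(-3) = 67)
  q = 2: r = 51, s = 0 − 2·1 = -2, t = 1 − 2·(-3) = 7  (check: 622·(-2) + 185·7 = 51)
  q = 1: r = 16, s = 1 − 1·(-2) = 3, t = -3 − 1·7 = -10  (check: 622·3 + 185·(-10) = 16)
  q = 3: r = 3, s = -2 − 3·3 = -11, t = 7 − 3·(-10) = 37  (check: 622·(-11) + 185·37 = 3)
  q = 5: r = 1, s = 3 − 5·(-11) = 58, t = -10 − 5·37 = -195  (check: 622·58 + 185·(-195) = 1)
The row with r = 1 (the gcd) gives the Bezout coefficients s = 58, t = -195.
Result: 622 · (58) + 185 · (-195) = 1.

gcd(622, 185) = 1; s = 58, t = -195 (check: 622·58 + 185·(-195) = 1).


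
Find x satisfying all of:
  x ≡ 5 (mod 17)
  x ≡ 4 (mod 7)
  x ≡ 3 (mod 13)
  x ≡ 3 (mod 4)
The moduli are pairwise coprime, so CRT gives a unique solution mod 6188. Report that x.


Product of moduli M = 17 · 7 · 13 · 4 = 6188.
Merge one congruence at a time:
  Start: x ≡ 5 (mod 17).
  Combine with x ≡ 4 (mod 7); new modulus lcm = 119.
    Write x = 5 + 17·t and substitute into x ≡ 4 (mod 7): 17·t ≡ 4 − 5 = -1 (mod 7).
    Reduce coefficients mod 7: 3·t ≡ 6 (mod 7).
    The inverse of 3 mod 7 is 5 (since 3·5 = 15 = 2·7 + 1), so t ≡ 5·6 = 30 ≡ 2 (mod 7).
    Then x = 5 + 17·2 = 39, valid modulo lcm(17, 7) = 119: x ≡ 39 (mod 119).
  Combine with x ≡ 3 (mod 13); new modulus lcm = 1547.
    Write x = 39 + 119·t and substitute into x ≡ 3 (mod 13): 119·t ≡ 3 − 39 = -36 (mod 13).
    Reduce coefficients mod 13: 2·t ≡ 3 (mod 13).
    The inverse of 2 mod 13 is 7 (since 2·7 = 14 = 1·13 + 1), so t ≡ 7·3 = 21 ≡ 8 (mod 13).
    Then x = 39 + 119·8 = 991, valid modulo lcm(119, 13) = 1547: x ≡ 991 (mod 1547).
  Combine with x ≡ 3 (mod 4); new modulus lcm = 6188.
    Write x = 991 + 1547·t and substitute into x ≡ 3 (mod 4): 1547·t ≡ 3 − 991 = -988 (mod 4).
    Reduce coefficients mod 4: 3·t ≡ 0 (mod 4).
    The inverse of 3 mod 4 is 3 (since 3·3 = 9 = 2·4 + 1), so t ≡ 3·0 = 0 ≡ 0 (mod 4).
    Then x = 991 + 1547·0 = 991, valid modulo lcm(1547, 4) = 6188: x ≡ 991 (mod 6188).
Verify against each original: 991 mod 17 = 5, 991 mod 7 = 4, 991 mod 13 = 3, 991 mod 4 = 3.

x ≡ 991 (mod 6188).


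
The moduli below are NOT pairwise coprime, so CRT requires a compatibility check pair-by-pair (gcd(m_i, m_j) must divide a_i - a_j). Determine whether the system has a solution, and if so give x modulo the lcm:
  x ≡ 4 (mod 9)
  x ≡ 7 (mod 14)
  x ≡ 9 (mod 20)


Moduli 9, 14, 20 are not pairwise coprime, so CRT works modulo lcm(m_i) when all pairwise compatibility conditions hold.
Pairwise compatibility: gcd(m_i, m_j) must divide a_i - a_j for every pair.
Merge one congruence at a time:
  Start: x ≡ 4 (mod 9).
  Combine with x ≡ 7 (mod 14): gcd(9, 14) = 1; 7 - 4 = 3, which IS divisible by 1, so compatible.
    Write x = 4 + 9·t and substitute into x ≡ 7 (mod 14): 9·t ≡ 7 − 4 = 3 (mod 14).
    The inverse of 9 mod 14 is 11 (since 9·11 = 99 = 7·14 + 1), so t ≡ 11·3 = 33 ≡ 5 (mod 14).
    Then x = 4 + 9·5 = 49, valid modulo lcm(9, 14) = 126: x ≡ 49 (mod 126).
  Combine with x ≡ 9 (mod 20): gcd(126, 20) = 2; 9 - 49 = -40, which IS divisible by 2, so compatible.
    Write x = 49 + 126·t and substitute into x ≡ 9 (mod 20): 126·t ≡ 9 − 49 = -40 (mod 20).
    Divide the congruence (and modulus) by g = 2: 63·t ≡ -20 (mod 10).
    Reduce coefficients mod 10: 3·t ≡ 0 (mod 10).
    The inverse of 3 mod 10 is 7 (since 3·7 = 21 = 2·10 + 1), so t ≡ 7·0 = 0 ≡ 0 (mod 10).
    Then x = 49 + 126·0 = 49, valid modulo lcm(126, 20) = 1260: x ≡ 49 (mod 1260).
Verify: 49 mod 9 = 4, 49 mod 14 = 7, 49 mod 20 = 9.

x ≡ 49 (mod 1260).


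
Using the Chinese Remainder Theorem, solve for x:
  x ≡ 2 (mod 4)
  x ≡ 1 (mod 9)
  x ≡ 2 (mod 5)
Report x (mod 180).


Moduli 4, 9, 5 are pairwise coprime; by CRT there is a unique solution modulo M = 4 · 9 · 5 = 180.
Solve pairwise, accumulating the modulus:
  Start with x ≡ 2 (mod 4).
  Combine with x ≡ 1 (mod 9): since gcd(4, 9) = 1, we get a unique residue mod 36.
    Write x = 2 + 4·t and substitute into x ≡ 1 (mod 9): 4·t ≡ 1 − 2 = -1 (mod 9).
    Reduce coefficients mod 9: 4·t ≡ 8 (mod 9).
    The inverse of 4 mod 9 is 7 (since 4·7 = 28 = 3·9 + 1), so t ≡ 7·8 = 56 ≡ 2 (mod 9).
    Then x = 2 + 4·2 = 10, valid modulo lcm(4, 9) = 36: x ≡ 10 (mod 36).
  Combine with x ≡ 2 (mod 5): since gcd(36, 5) = 1, we get a unique residue mod 180.
    Write x = 10 + 36·t and substitute into x ≡ 2 (mod 5): 36·t ≡ 2 − 10 = -8 (mod 5).
    Reduce coefficients mod 5: 1·t ≡ 2 (mod 5).
    So t ≡ 2 (mod 5).
    Then x = 10 + 36·2 = 82, valid modulo lcm(36, 5) = 180: x ≡ 82 (mod 180).
Verify: 82 mod 4 = 2 ✓, 82 mod 9 = 1 ✓, 82 mod 5 = 2 ✓.

x ≡ 82 (mod 180).


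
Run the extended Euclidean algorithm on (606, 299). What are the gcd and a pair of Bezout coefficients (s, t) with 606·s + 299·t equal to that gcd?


Euclidean algorithm on (606, 299) — divide until remainder is 0:
  606 = 2 · 299 + 8
  299 = 37 · 8 + 3
  8 = 2 · 3 + 2
  3 = 1 · 2 + 1
  2 = 2 · 1 + 0
gcd(606, 299) = 1.
Track Bezout coefficients alongside the remainders: start with r₀ = 606 = a·1 + b·0 (s = 1, t = 0) and r₁ = 299 = a·0 + b·1 (s = 0, t = 1); each new remainder r_{k+1} = r_{k-1} − q_k·r_k inherits s_{k+1} = s_{k-1} − q_k·s_k, t_{k+1} = t_{k-1} − q_k·t_k, so r_k = a·s_k + b·t_k at every step:
  q = 2: r = 8, s = 1 − 2·0 = 1, t = 0 − 2·1 = -2  (check: 606·1 + 299·(-2) = 8)
  q = 37: r = 3, s = 0 − 37·1 = -37, t = 1 − 37·(-2) = 75  (check: 606·(-37) + 299·75 = 3)
  q = 2: r = 2, s = 1 − 2·(-37) = 75, t = -2 − 2·75 = -152  (check: 606·75 + 299·(-152) = 2)
  q = 1: r = 1, s = -37 − 1·75 = -112, t = 75 − 1·(-152) = 227  (check: 606·(-112) + 299·227 = 1)
The row with r = 1 (the gcd) gives the Bezout coefficients s = -112, t = 227.
Result: 606 · (-112) + 299 · (227) = 1.

gcd(606, 299) = 1; s = -112, t = 227 (check: 606·(-112) + 299·227 = 1).


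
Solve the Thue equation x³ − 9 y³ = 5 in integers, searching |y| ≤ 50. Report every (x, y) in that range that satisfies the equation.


The equation is x³ - 9y³ = 5. For fixed y, x³ = 9·y³ + 5, so a solution requires the RHS to be a perfect cube.
Strategy: iterate y from -50 to 50, compute RHS = 9·y³ + 5, and check whether it is a (positive or negative) perfect cube.
Check small values of y:
  y = 0: RHS = 5 is not a perfect cube.
  y = 1: RHS = 14 is not a perfect cube.
  y = -1: RHS = -4 is not a perfect cube.
  y = 2: RHS = 77 is not a perfect cube.
  y = -2: RHS = -67 is not a perfect cube.
  y = 3: RHS = 248 is not a perfect cube.
  y = -3: RHS = -238 is not a perfect cube.
Continuing the search up to |y| = 50 finds no solutions either.
No (x, y) in the scanned range satisfies the equation.

No integer solutions with |y| ≤ 50.


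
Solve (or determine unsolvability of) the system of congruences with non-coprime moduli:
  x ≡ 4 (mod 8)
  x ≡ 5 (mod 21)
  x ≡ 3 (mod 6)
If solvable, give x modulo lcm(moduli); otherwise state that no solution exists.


Moduli 8, 21, 6 are not pairwise coprime, so CRT works modulo lcm(m_i) when all pairwise compatibility conditions hold.
Pairwise compatibility: gcd(m_i, m_j) must divide a_i - a_j for every pair.
Merge one congruence at a time:
  Start: x ≡ 4 (mod 8).
  Combine with x ≡ 5 (mod 21): gcd(8, 21) = 1; 5 - 4 = 1, which IS divisible by 1, so compatible.
    Write x = 4 + 8·t and substitute into x ≡ 5 (mod 21): 8·t ≡ 5 − 4 = 1 (mod 21).
    The inverse of 8 mod 21 is 8 (since 8·8 = 64 = 3·21 + 1), so t ≡ 8·1 = 8 ≡ 8 (mod 21).
    Then x = 4 + 8·8 = 68, valid modulo lcm(8, 21) = 168: x ≡ 68 (mod 168).
  Combine with x ≡ 3 (mod 6): gcd(168, 6) = 6, and 3 - 68 = -65 is NOT divisible by 6.
    ⇒ system is inconsistent (no integer solution).

No solution (the system is inconsistent).


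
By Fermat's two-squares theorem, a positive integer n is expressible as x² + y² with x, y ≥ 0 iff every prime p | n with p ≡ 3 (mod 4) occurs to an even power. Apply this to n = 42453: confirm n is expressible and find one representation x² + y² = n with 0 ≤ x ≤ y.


Step 1: Factor n = 42453 = 3^2 · 53 · 89.
Step 2: Check the mod-4 condition on each prime factor: 3 ≡ 3 (mod 4), exponent 2 (must be even); 53 ≡ 1 (mod 4), exponent 1; 89 ≡ 1 (mod 4), exponent 1.
All primes ≡ 3 (mod 4) appear to even exponent (or don't appear), so by the two-squares theorem n IS expressible as a sum of two squares.
Step 3: Build a representation. Group n = k² · m with k = 3 and m = 53 · 89 = 4717 (a product of primes ≡ 1 (mod 4)); a representation of m scales to one of n via (k·x)² + (k·y)² = k²(x² + y²). Each prime p ≡ 1 (mod 4) is itself a sum of two squares; find a² by testing p − a² for a perfect square:
  53: 53 − 1² = 52, 53 − 2² = 49 = 7² ⇒ 53 = 2² + 7².
  89: 89 − 1² = 88, 89 − 2² = 85, 89 − 3² = 80, 89 − 4² = 73, 89 − 5² = 64 = 8² ⇒ 89 = 5² + 8².
  Combine using the Brahmagupta–Fibonacci identity (a² + b²)(c² + d²) = (ac − bd)² + (ad + bc)² = (ac + bd)² + (ad − bc)²:
  53 · 89 = 4717: from (2² + 7²)(5² + 8²), take (2·5 − 7·8, 2·8 + 7·5) = (10 − 56, 16 + 35) = (-46, 51); dropping signs (only squares matter) gives (46, 51); check 46² + 51² = 2116 + 2601 = 4717 ✓.
  Scale by k = 3: (3·46, 3·51) = (138, 153).
Step 4: Order so x ≤ y and verify: 138² + 153² = 19044 + 23409 = 42453 = n. ✓

n = 42453 = 138² + 153² (one valid representation with x ≤ y).


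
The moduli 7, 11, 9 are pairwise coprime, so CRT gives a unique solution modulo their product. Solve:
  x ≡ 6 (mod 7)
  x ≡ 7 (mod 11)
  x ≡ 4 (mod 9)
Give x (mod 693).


Moduli 7, 11, 9 are pairwise coprime; by CRT there is a unique solution modulo M = 7 · 11 · 9 = 693.
Solve pairwise, accumulating the modulus:
  Start with x ≡ 6 (mod 7).
  Combine with x ≡ 7 (mod 11): since gcd(7, 11) = 1, we get a unique residue mod 77.
    Write x = 6 + 7·t and substitute into x ≡ 7 (mod 11): 7·t ≡ 7 − 6 = 1 (mod 11).
    The inverse of 7 mod 11 is 8 (since 7·8 = 56 = 5·11 + 1), so t ≡ 8·1 = 8 ≡ 8 (mod 11).
    Then x = 6 + 7·8 = 62, valid modulo lcm(7, 11) = 77: x ≡ 62 (mod 77).
  Combine with x ≡ 4 (mod 9): since gcd(77, 9) = 1, we get a unique residue mod 693.
    Write x = 62 + 77·t and substitute into x ≡ 4 (mod 9): 77·t ≡ 4 − 62 = -58 (mod 9).
    Reduce coefficients mod 9: 5·t ≡ 5 (mod 9).
    The inverse of 5 mod 9 is 2 (since 5·2 = 10 = 1·9 + 1), so t ≡ 2·5 = 10 ≡ 1 (mod 9).
    Then x = 62 + 77·1 = 139, valid modulo lcm(77, 9) = 693: x ≡ 139 (mod 693).
Verify: 139 mod 7 = 6 ✓, 139 mod 11 = 7 ✓, 139 mod 9 = 4 ✓.

x ≡ 139 (mod 693).


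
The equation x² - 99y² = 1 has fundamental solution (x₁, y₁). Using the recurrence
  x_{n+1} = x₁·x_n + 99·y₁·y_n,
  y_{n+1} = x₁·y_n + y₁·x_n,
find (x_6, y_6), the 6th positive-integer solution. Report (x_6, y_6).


Step 1: Find the fundamental solution (x₁, y₁) of x² - 99y² = 1.
  Expand √99 as a continued fraction. a₀ = ⌊√99⌋ = 9; iterate m_{k+1} = d_k·a_k − m_k, d_{k+1} = (99 − m_{k+1}²)/d_k, a_{k+1} = ⌊(a₀ + m_{k+1})/d_{k+1}⌋ (starting m₀ = 0, d₀ = 1), with convergents p_k = a_k·p_{k-1} + p_{k-2}, q_k = a_k·q_{k-1} + q_{k-2} (p₋₁ = 1, q₋₁ = 0):
  k = 0: a₀ = 9; p₀/q₀ = 9/1; p₀² − 99·q₀² = 81 − 99 = -18.
  k = 1: m = 9, d = 18, a = ⌊(9 + 9)/18⌋ = 1; p/q = (1·9 + 1)/(1·1 + 0) = 10/1; p² − 99·q² = 100 − 99 = 1.
  The first convergent with p² − 99·q² = 1 gives the fundamental solution (x₁, y₁) = (10, 1).
Step 2: Apply the recurrence (x_{n+1}, y_{n+1}) = (x₁x_n + 99y₁y_n, x₁y_n + y₁x_n) repeatedly.
  From (x_1, y_1) = (10, 1): x_2 = 10·10 + 99·1·1 = 199; y_2 = 10·1 + 1·10 = 20.
  From (x_2, y_2) = (199, 20): x_3 = 10·199 + 99·1·20 = 3970; y_3 = 10·20 + 1·199 = 399.
  From (x_3, y_3) = (3970, 399): x_4 = 10·3970 + 99·1·399 = 79201; y_4 = 10·399 + 1·3970 = 7960.
  From (x_4, y_4) = (79201, 7960): x_5 = 10·79201 + 99·1·7960 = 1580050; y_5 = 10·7960 + 1·79201 = 158801.
  From (x_5, y_5) = (1580050, 158801): x_6 = 10·1580050 + 99·1·158801 = 31521799; y_6 = 10·158801 + 1·1580050 = 3168060.
Step 3: Verify x_6² - 99·y_6² = 993623812196401 - 993623812196400 = 1 (should be 1). ✓

(x_1, y_1) = (10, 1); (x_6, y_6) = (31521799, 3168060).


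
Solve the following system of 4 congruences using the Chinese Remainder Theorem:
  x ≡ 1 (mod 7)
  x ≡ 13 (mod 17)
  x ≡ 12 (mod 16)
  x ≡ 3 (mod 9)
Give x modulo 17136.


Product of moduli M = 7 · 17 · 16 · 9 = 17136.
Merge one congruence at a time:
  Start: x ≡ 1 (mod 7).
  Combine with x ≡ 13 (mod 17); new modulus lcm = 119.
    Write x = 1 + 7·t and substitute into x ≡ 13 (mod 17): 7·t ≡ 13 − 1 = 12 (mod 17).
    The inverse of 7 mod 17 is 5 (since 7·5 = 35 = 2·17 + 1), so t ≡ 5·12 = 60 ≡ 9 (mod 17).
    Then x = 1 + 7·9 = 64, valid modulo lcm(7, 17) = 119: x ≡ 64 (mod 119).
  Combine with x ≡ 12 (mod 16); new modulus lcm = 1904.
    Write x = 64 + 119·t and substitute into x ≡ 12 (mod 16): 119·t ≡ 12 − 64 = -52 (mod 16).
    Reduce coefficients mod 16: 7·t ≡ 12 (mod 16).
    The inverse of 7 mod 16 is 7 (since 7·7 = 49 = 3·16 + 1), so t ≡ 7·12 = 84 ≡ 4 (mod 16).
    Then x = 64 + 119·4 = 540, valid modulo lcm(119, 16) = 1904: x ≡ 540 (mod 1904).
  Combine with x ≡ 3 (mod 9); new modulus lcm = 17136.
    Write x = 540 + 1904·t and substitute into x ≡ 3 (mod 9): 1904·t ≡ 3 − 540 = -537 (mod 9).
    Reduce coefficients mod 9: 5·t ≡ 3 (mod 9).
    The inverse of 5 mod 9 is 2 (since 5·2 = 10 = 1·9 + 1), so t ≡ 2·3 = 6 ≡ 6 (mod 9).
    Then x = 540 + 1904·6 = 11964, valid modulo lcm(1904, 9) = 17136: x ≡ 11964 (mod 17136).
Verify against each original: 11964 mod 7 = 1, 11964 mod 17 = 13, 11964 mod 16 = 12, 11964 mod 9 = 3.

x ≡ 11964 (mod 17136).


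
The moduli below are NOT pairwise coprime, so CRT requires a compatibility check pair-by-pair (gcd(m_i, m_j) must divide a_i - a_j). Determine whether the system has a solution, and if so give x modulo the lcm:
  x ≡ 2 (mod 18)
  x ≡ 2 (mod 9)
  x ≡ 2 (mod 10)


Moduli 18, 9, 10 are not pairwise coprime, so CRT works modulo lcm(m_i) when all pairwise compatibility conditions hold.
Pairwise compatibility: gcd(m_i, m_j) must divide a_i - a_j for every pair.
Merge one congruence at a time:
  Start: x ≡ 2 (mod 18).
  Combine with x ≡ 2 (mod 9): gcd(18, 9) = 9; 2 - 2 = 0, which IS divisible by 9, so compatible.
    Write x = 2 + 18·t and substitute into x ≡ 2 (mod 9): 18·t ≡ 2 − 2 = 0 (mod 9).
    Divide the congruence (and modulus) by g = 9: 2·t ≡ 0 (mod 1).
    Modulo 1 every t works; take t = 0.
    Then x = 2 + 18·0 = 2, valid modulo lcm(18, 9) = 18: x ≡ 2 (mod 18).
  Combine with x ≡ 2 (mod 10): gcd(18, 10) = 2; 2 - 2 = 0, which IS divisible by 2, so compatible.
    Write x = 2 + 18·t and substitute into x ≡ 2 (mod 10): 18·t ≡ 2 − 2 = 0 (mod 10).
    Divide the congruence (and modulus) by g = 2: 9·t ≡ 0 (mod 5).
    Reduce coefficients mod 5: 4·t ≡ 0 (mod 5).
    The inverse of 4 mod 5 is 4 (since 4·4 = 16 = 3·5 + 1), so t ≡ 4·0 = 0 ≡ 0 (mod 5).
    Then x = 2 + 18·0 = 2, valid modulo lcm(18, 10) = 90: x ≡ 2 (mod 90).
Verify: 2 mod 18 = 2, 2 mod 9 = 2, 2 mod 10 = 2.

x ≡ 2 (mod 90).


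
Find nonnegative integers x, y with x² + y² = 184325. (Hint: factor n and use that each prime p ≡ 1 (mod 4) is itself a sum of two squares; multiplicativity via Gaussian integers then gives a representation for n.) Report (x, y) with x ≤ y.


Step 1: Factor n = 184325 = 5^2 · 73 · 101.
Step 2: Check the mod-4 condition on each prime factor: 5 ≡ 1 (mod 4), exponent 2; 73 ≡ 1 (mod 4), exponent 1; 101 ≡ 1 (mod 4), exponent 1.
All primes ≡ 3 (mod 4) appear to even exponent (or don't appear), so by the two-squares theorem n IS expressible as a sum of two squares.
Step 3: Build a representation. Group n = k² · m with k = 5 and m = 73 · 101 = 7373 (a product of primes ≡ 1 (mod 4)); a representation of m scales to one of n via (k·x)² + (k·y)² = k²(x² + y²). Each prime p ≡ 1 (mod 4) is itself a sum of two squares; find a² by testing p − a² for a perfect square:
  73: 73 − 1² = 72, 73 − 2² = 69, 73 − 3² = 64 = 8² ⇒ 73 = 3² + 8².
  101: 101 − 1² = 100 = 10² ⇒ 101 = 1² + 10².
  Combine using the Brahmagupta–Fibonacci identity (a² + b²)(c² + d²) = (ac − bd)² + (ad + bc)² = (ac + bd)² + (ad − bc)²:
  73 · 101 = 7373: from (3² + 8²)(1² + 10²), take (3·1 − 8·10, 3·10 + 8·1) = (3 − 80, 30 + 8) = (-77, 38); dropping signs (only squares matter) gives (77, 38); check 77² + 38² = 5929 + 1444 = 7373 ✓.
  Scale by k = 5: (5·77, 5·38) = (385, 190).
Step 4: Order so x ≤ y and verify: 190² + 385² = 36100 + 148225 = 184325 = n. ✓

n = 184325 = 190² + 385² (one valid representation with x ≤ y).


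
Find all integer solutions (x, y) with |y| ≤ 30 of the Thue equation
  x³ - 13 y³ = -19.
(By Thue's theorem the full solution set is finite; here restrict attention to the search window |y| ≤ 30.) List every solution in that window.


The equation is x³ - 13y³ = -19. For fixed y, x³ = 13·y³ − 19, so a solution requires the RHS to be a perfect cube.
Strategy: iterate y from -30 to 30, compute RHS = 13·y³ − 19, and check whether it is a (positive or negative) perfect cube.
Check small values of y:
  y = 0: RHS = -19 is not a perfect cube.
  y = 1: RHS = -6 is not a perfect cube.
  y = -1: RHS = -32 is not a perfect cube.
  y = 2: RHS = 85 is not a perfect cube.
  y = -2: RHS = -123 is not a perfect cube.
  y = 3: RHS = 332 is not a perfect cube.
  y = -3: RHS = -370 is not a perfect cube.
Continuing the search up to |y| = 30 finds no solutions either.
No (x, y) in the scanned range satisfies the equation.

No integer solutions with |y| ≤ 30.


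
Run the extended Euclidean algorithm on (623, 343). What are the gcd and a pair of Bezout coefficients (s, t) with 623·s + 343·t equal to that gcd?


Euclidean algorithm on (623, 343) — divide until remainder is 0:
  623 = 1 · 343 + 280
  343 = 1 · 280 + 63
  280 = 4 · 63 + 28
  63 = 2 · 28 + 7
  28 = 4 · 7 + 0
gcd(623, 343) = 7.
Track Bezout coefficients alongside the remainders: start with r₀ = 623 = a·1 + b·0 (s = 1, t = 0) and r₁ = 343 = a·0 + b·1 (s = 0, t = 1); each new remainder r_{k+1} = r_{k-1} − q_k·r_k inherits s_{k+1} = s_{k-1} − q_k·s_k, t_{k+1} = t_{k-1} − q_k·t_k, so r_k = a·s_k + b·t_k at every step:
  q = 1: r = 280, s = 1 − 1·0 = 1, t = 0 − 1·1 = -1  (check: 623·1 + 343·(-1) = 280)
  q = 1: r = 63, s = 0 − 1·1 = -1, t = 1 − 1·(-1) = 2  (check: 623·(-1) + 343·2 = 63)
  q = 4: r = 28, s = 1 − 4·(-1) = 5, t = -1 − 4·2 = -9  (check: 623·5 + 343·(-9) = 28)
  q = 2: r = 7, s = -1 − 2·5 = -11, t = 2 − 2·(-9) = 20  (check: 623·(-11) + 343·20 = 7)
The row with r = 7 (the gcd) gives the Bezout coefficients s = -11, t = 20.
Result: 623 · (-11) + 343 · (20) = 7.

gcd(623, 343) = 7; s = -11, t = 20 (check: 623·(-11) + 343·20 = 7).


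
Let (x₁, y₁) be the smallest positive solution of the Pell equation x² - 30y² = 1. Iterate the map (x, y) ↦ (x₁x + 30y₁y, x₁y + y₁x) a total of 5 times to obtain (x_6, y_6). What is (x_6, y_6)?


Step 1: Find the fundamental solution (x₁, y₁) of x² - 30y² = 1.
  Expand √30 as a continued fraction. a₀ = ⌊√30⌋ = 5; iterate m_{k+1} = d_k·a_k − m_k, d_{k+1} = (30 − m_{k+1}²)/d_k, a_{k+1} = ⌊(a₀ + m_{k+1})/d_{k+1}⌋ (starting m₀ = 0, d₀ = 1), with convergents p_k = a_k·p_{k-1} + p_{k-2}, q_k = a_k·q_{k-1} + q_{k-2} (p₋₁ = 1, q₋₁ = 0):
  k = 0: a₀ = 5; p₀/q₀ = 5/1; p₀² − 30·q₀² = 25 − 30 = -5.
  k = 1: m = 5, d = 5, a = ⌊(5 + 5)/5⌋ = 2; p/q = (2·5 + 1)/(2·1 + 0) = 11/2; p² − 30·q² = 121 − 120 = 1.
  The first convergent with p² − 30·q² = 1 gives the fundamental solution (x₁, y₁) = (11, 2).
Step 2: Apply the recurrence (x_{n+1}, y_{n+1}) = (x₁x_n + 30y₁y_n, x₁y_n + y₁x_n) repeatedly.
  From (x_1, y_1) = (11, 2): x_2 = 11·11 + 30·2·2 = 241; y_2 = 11·2 + 2·11 = 44.
  From (x_2, y_2) = (241, 44): x_3 = 11·241 + 30·2·44 = 5291; y_3 = 11·44 + 2·241 = 966.
  From (x_3, y_3) = (5291, 966): x_4 = 11·5291 + 30·2·966 = 116161; y_4 = 11·966 + 2·5291 = 21208.
  From (x_4, y_4) = (116161, 21208): x_5 = 11·116161 + 30·2·21208 = 2550251; y_5 = 11·21208 + 2·116161 = 465610.
  From (x_5, y_5) = (2550251, 465610): x_6 = 11·2550251 + 30·2·465610 = 55989361; y_6 = 11·465610 + 2·2550251 = 10222212.
Step 3: Verify x_6² - 30·y_6² = 3134808545188321 - 3134808545188320 = 1 (should be 1). ✓

(x_1, y_1) = (11, 2); (x_6, y_6) = (55989361, 10222212).
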